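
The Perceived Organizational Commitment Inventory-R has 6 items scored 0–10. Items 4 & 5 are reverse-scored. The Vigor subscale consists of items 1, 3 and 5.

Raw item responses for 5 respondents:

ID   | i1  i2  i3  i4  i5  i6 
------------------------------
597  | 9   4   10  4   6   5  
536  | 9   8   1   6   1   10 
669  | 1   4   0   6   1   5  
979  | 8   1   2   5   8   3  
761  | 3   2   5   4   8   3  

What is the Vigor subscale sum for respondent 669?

Respondent 669 raw: 1, 4, 0, 6, 1, 5.
Vigor items: 1, 3, 5.
Reverse-coded (reversed = (0+10) − raw = 10 − raw):
  item 1: 1
  item 3: 0
  item 5: 10 − 1 = 9
Sum = 1 + 0 + 9 = 10

10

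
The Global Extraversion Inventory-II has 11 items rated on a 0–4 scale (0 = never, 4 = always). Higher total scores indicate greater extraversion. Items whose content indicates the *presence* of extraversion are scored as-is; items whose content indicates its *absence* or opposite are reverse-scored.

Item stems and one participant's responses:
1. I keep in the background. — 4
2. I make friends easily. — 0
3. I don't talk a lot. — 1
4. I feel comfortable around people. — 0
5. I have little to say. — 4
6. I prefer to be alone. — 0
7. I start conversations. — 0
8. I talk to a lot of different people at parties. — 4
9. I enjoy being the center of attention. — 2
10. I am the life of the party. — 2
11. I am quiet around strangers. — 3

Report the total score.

Items 1, 3, 5, 6, 11 describe the absence/opposite of extraversion → reverse-score.
on a 0–4 scale, reversed = 4 − raw.
  item 1: 4 − 4 = 0
  item 2: 0
  item 3: 4 − 1 = 3
  item 4: 0
  item 5: 4 − 4 = 0
  item 6: 4 − 0 = 4
  item 7: 0
  item 8: 4
  item 9: 2
  item 10: 2
  item 11: 4 − 3 = 1
Total = 0 + 0 + 3 + 0 + 0 + 4 + 0 + 4 + 2 + 2 + 1 = 16

16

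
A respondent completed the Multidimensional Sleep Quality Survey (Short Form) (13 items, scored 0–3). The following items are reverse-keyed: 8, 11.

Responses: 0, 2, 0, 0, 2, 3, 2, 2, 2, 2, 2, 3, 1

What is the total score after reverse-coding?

Raw sum = 21. Reverse-keyed items: 8, 11; their raw sum = 4.
Each reversal replaces raw with 3 − raw, changing the total by 3 − 2·raw per item.
Total = 21 + 2·3 − 2·4 = 21 + 6 − 8 = 19

19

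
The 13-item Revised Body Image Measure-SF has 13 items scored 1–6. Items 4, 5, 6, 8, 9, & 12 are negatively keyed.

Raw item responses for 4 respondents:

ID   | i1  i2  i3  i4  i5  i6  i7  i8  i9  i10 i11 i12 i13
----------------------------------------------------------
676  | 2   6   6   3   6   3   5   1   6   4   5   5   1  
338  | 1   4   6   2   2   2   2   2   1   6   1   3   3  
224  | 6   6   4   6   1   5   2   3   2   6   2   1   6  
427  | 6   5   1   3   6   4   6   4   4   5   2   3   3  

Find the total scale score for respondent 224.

56

Respondent 224 raw: 6, 6, 4, 6, 1, 5, 2, 3, 2, 6, 2, 1, 6.
Reverse-coded (reverse-coded value = 7 − response):
  item 1: 6
  item 2: 6
  item 3: 4
  item 4: 7 − 6 = 1
  item 5: 7 − 1 = 6
  item 6: 7 − 5 = 2
  item 7: 2
  item 8: 7 − 3 = 4
  item 9: 7 − 2 = 5
  item 10: 6
  item 11: 2
  item 12: 7 − 1 = 6
  item 13: 6
Sum = 6 + 6 + 4 + 1 + 6 + 2 + 2 + 4 + 5 + 6 + 2 + 6 + 6 = 56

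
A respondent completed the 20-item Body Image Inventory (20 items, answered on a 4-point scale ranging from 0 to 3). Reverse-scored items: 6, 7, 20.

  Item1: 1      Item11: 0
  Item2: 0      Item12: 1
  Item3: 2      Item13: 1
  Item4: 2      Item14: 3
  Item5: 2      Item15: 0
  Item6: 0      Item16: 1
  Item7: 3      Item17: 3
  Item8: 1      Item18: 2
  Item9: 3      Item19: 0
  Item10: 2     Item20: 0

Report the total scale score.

30

Raw sum = 27. Reverse-scored items: 6, 7, 20; their raw sum = 3.
Each reversal replaces raw with 3 − raw, changing the total by 3 − 2·raw per item.
Total = 27 + 3·3 − 2·3 = 27 + 9 − 6 = 30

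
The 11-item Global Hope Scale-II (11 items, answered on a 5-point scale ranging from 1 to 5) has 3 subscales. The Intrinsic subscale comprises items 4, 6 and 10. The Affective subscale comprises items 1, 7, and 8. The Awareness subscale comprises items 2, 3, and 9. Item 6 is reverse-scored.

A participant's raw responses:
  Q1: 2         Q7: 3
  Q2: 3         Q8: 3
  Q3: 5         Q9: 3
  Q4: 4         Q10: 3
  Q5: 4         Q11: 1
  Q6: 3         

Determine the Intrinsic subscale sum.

Intrinsic items: 4, 6, 10.
Of these, item 6 is reverse-scored; on a 1–5 scale, reversed = 6 − raw.
  item 4: 4
  item 6: 6 − 3 = 3
  item 10: 3
Sum = 4 + 3 + 3 = 10

10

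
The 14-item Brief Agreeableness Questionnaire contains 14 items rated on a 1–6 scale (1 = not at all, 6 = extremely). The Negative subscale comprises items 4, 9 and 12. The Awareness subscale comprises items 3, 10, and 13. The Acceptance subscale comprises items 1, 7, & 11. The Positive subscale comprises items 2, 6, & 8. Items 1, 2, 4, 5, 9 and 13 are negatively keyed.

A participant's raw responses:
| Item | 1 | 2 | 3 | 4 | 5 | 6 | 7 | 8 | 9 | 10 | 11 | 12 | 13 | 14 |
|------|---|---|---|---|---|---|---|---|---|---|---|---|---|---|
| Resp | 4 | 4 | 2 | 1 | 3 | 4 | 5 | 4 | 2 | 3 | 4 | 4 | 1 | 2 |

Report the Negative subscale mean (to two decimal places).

5.00

Negative items: 4, 9, 12.
Of these, items 4 & 9 are negatively keyed; reversed = (1+6) − raw = 7 − raw.
  item 4: 7 − 1 = 6
  item 9: 7 − 2 = 5
  item 12: 4
Sum = 6 + 5 + 4 = 15
Mean = 15 / 3 = 5.00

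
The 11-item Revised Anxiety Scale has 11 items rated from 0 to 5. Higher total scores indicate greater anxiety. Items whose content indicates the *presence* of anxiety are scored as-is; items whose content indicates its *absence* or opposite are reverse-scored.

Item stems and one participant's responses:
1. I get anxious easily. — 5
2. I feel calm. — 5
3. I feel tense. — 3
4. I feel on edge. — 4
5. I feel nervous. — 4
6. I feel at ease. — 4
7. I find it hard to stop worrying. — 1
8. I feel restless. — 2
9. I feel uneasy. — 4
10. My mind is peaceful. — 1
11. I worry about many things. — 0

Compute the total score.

28

Items 2, 6, 10 describe the absence/opposite of anxiety → reverse-score.
reversed = (0+5) − raw = 5 − raw.
  item 1: 5
  item 2: 5 − 5 = 0
  item 3: 3
  item 4: 4
  item 5: 4
  item 6: 5 − 4 = 1
  item 7: 1
  item 8: 2
  item 9: 4
  item 10: 5 − 1 = 4
  item 11: 0
Total = 5 + 0 + 3 + 4 + 4 + 1 + 1 + 2 + 4 + 4 + 0 = 28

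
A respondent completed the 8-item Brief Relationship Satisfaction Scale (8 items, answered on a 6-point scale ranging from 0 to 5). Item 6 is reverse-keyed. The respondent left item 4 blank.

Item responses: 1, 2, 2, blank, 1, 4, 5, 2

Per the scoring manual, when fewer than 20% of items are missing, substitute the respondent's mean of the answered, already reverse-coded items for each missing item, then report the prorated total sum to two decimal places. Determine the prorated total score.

16.00

Reverse-coded (reverse-coded value = 5 − response):
  item 6: 5 − 4 = 1
Completed scored items (7 of 8): 1, 2, 2, 1, 1, 5, 2; sum = 14.
Person mean = 14 / 7 ≈ 2.0000
Prorated total = (14 / 7) × 8 = 16.00 (to 2 dp)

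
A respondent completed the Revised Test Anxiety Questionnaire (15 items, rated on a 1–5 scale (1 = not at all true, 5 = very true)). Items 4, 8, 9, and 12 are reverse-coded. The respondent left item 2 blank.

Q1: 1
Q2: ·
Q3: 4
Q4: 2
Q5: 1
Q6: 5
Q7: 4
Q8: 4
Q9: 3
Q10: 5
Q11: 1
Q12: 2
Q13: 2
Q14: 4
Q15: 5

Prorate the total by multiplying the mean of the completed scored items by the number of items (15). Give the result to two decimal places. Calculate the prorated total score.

Reverse-coded (reversed = (1+5) − raw = 6 − raw):
  item 4: 6 − 2 = 4
  item 8: 6 − 4 = 2
  item 9: 6 − 3 = 3
  item 12: 6 − 2 = 4
Completed scored items (14 of 15): 1, 4, 4, 1, 5, 4, 2, 3, 5, 1, 4, 2, 4, 5; sum = 45.
Person mean = 45 / 14 ≈ 3.2143
Prorated total = (45 / 14) × 15 = 48.21 (to 2 dp)

48.21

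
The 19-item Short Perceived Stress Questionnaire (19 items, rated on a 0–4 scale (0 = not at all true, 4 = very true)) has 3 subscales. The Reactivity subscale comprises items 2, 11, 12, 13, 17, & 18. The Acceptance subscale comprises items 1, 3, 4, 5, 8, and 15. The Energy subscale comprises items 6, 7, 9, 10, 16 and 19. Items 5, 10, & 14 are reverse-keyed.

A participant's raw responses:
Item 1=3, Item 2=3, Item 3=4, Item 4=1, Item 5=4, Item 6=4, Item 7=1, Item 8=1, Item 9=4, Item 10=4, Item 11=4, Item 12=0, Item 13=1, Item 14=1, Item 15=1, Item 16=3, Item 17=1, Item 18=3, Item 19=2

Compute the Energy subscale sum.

Energy items: 6, 7, 9, 10, 16, 19.
Of these, item 10 is reverse-keyed; on a 0–4 scale, reversed = 4 − raw.
  item 6: 4
  item 7: 1
  item 9: 4
  item 10: 4 − 4 = 0
  item 16: 3
  item 19: 2
Sum = 4 + 1 + 4 + 0 + 3 + 2 = 14

14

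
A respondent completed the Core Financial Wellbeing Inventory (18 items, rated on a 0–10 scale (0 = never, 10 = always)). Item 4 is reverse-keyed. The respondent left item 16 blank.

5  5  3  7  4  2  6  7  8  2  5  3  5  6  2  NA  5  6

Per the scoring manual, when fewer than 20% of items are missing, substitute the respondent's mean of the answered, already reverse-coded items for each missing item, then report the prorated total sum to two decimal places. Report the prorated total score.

81.53

Reverse-coded (reverse-coded value = 10 − response):
  item 4: 10 − 7 = 3
Completed scored items (17 of 18): 5, 5, 3, 3, 4, 2, 6, 7, 8, 2, 5, 3, 5, 6, 2, 5, 6; sum = 77.
Person mean = 77 / 17 ≈ 4.5294
Prorated total = (77 / 17) × 18 = 81.53 (to 2 dp)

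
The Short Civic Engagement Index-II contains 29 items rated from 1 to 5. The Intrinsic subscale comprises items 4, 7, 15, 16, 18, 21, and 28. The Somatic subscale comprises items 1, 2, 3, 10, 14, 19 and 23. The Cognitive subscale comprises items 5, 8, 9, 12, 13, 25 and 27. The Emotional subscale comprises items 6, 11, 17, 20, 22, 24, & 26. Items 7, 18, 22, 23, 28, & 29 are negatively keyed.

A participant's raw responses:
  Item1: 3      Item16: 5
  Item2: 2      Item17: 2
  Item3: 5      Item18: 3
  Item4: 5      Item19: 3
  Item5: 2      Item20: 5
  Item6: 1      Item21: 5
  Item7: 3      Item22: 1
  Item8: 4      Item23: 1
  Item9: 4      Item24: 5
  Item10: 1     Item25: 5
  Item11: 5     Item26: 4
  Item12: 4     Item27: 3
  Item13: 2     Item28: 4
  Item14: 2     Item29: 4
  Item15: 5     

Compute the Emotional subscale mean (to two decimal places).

3.86

Emotional items: 6, 11, 17, 20, 22, 24, 26.
Of these, item 22 is negatively keyed; reversed = (1+5) − raw = 6 − raw.
  item 6: 1
  item 11: 5
  item 17: 2
  item 20: 5
  item 22: 6 − 1 = 5
  item 24: 5
  item 26: 4
Sum = 1 + 5 + 2 + 5 + 5 + 5 + 4 = 27
Mean = 27 / 7 = 3.86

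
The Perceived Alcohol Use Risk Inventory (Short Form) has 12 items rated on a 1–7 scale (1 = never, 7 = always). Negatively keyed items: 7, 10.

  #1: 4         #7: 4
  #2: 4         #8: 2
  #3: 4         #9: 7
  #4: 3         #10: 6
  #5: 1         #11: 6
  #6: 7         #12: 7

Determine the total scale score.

Raw sum = 55. Negatively keyed items: 7, 10; their raw sum = 10.
Each reversal replaces raw with 8 − raw, changing the total by 8 − 2·raw per item.
Total = 55 + 2·8 − 2·10 = 55 + 16 − 20 = 51

51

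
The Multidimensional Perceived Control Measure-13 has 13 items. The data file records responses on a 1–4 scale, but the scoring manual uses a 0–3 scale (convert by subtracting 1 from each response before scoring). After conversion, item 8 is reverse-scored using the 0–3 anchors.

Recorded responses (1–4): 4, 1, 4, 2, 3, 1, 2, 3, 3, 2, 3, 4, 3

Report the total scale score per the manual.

Convert to 0–3: 3, 0, 3, 1, 2, 0, 1, 2, 2, 1, 2, 3, 2
Reverse-coded (on a 0–3 scale, reversed = 3 − raw):
  item 8: 3 − 2 = 1
Scored: 3, 0, 3, 1, 2, 0, 1, 1, 2, 1, 2, 3, 2
Total = 21

21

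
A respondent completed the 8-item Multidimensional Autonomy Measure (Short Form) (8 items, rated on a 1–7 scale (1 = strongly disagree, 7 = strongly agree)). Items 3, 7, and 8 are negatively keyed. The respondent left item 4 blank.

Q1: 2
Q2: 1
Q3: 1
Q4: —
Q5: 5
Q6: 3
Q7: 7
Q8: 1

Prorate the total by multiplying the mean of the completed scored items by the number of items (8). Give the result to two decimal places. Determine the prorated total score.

Reverse-coded (reverse-coded value = 8 − response):
  item 3: 8 − 1 = 7
  item 7: 8 − 7 = 1
  item 8: 8 − 1 = 7
Completed scored items (7 of 8): 2, 1, 7, 5, 3, 1, 7; sum = 26.
Person mean = 26 / 7 ≈ 3.7143
Prorated total = (26 / 7) × 8 = 29.71 (to 2 dp)

29.71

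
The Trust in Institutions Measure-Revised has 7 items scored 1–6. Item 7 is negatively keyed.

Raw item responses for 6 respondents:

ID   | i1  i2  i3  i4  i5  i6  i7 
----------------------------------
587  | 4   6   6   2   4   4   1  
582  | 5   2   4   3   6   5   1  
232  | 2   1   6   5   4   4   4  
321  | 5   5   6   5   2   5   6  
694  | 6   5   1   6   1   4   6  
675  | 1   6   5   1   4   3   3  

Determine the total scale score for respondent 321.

Respondent 321 raw: 5, 5, 6, 5, 2, 5, 6.
Reverse-coded (reversed = (1+6) − raw = 7 − raw):
  item 1: 5
  item 2: 5
  item 3: 6
  item 4: 5
  item 5: 2
  item 6: 5
  item 7: 7 − 6 = 1
Sum = 5 + 5 + 6 + 5 + 2 + 5 + 1 = 29

29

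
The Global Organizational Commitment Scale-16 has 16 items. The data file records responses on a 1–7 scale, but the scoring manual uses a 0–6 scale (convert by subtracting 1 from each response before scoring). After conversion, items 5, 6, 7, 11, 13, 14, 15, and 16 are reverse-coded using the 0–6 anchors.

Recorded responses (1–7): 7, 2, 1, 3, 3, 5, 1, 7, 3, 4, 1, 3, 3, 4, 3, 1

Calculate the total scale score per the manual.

Convert to 0–6: 6, 1, 0, 2, 2, 4, 0, 6, 2, 3, 0, 2, 2, 3, 2, 0
Reverse-coded (reversed = (0+6) − raw = 6 − raw):
  item 5: 6 − 2 = 4
  item 6: 6 − 4 = 2
  item 7: 6 − 0 = 6
  item 11: 6 − 0 = 6
  item 13: 6 − 2 = 4
  item 14: 6 − 3 = 3
  item 15: 6 − 2 = 4
  item 16: 6 − 0 = 6
Scored: 6, 1, 0, 2, 4, 2, 6, 6, 2, 3, 6, 2, 4, 3, 4, 6
Total = 57

57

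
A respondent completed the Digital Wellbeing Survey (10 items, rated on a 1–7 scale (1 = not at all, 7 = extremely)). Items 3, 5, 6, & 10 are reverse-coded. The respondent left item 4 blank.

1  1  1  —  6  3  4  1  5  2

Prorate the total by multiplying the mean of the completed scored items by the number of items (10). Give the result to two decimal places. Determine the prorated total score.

35.56

Reverse-coded (reverse-coded value = 8 − response):
  item 3: 8 − 1 = 7
  item 5: 8 − 6 = 2
  item 6: 8 − 3 = 5
  item 10: 8 − 2 = 6
Completed scored items (9 of 10): 1, 1, 7, 2, 5, 4, 1, 5, 6; sum = 32.
Person mean = 32 / 9 ≈ 3.5556
Prorated total = (32 / 9) × 10 = 35.56 (to 2 dp)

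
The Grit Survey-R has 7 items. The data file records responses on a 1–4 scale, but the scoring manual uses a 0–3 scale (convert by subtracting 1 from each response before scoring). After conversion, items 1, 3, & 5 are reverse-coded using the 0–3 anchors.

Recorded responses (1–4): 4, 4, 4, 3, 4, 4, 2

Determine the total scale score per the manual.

9

Convert to 0–3: 3, 3, 3, 2, 3, 3, 1
Reverse-coded (reversed = (0+3) − raw = 3 − raw):
  item 1: 3 − 3 = 0
  item 3: 3 − 3 = 0
  item 5: 3 − 3 = 0
Scored: 0, 3, 0, 2, 0, 3, 1
Total = 9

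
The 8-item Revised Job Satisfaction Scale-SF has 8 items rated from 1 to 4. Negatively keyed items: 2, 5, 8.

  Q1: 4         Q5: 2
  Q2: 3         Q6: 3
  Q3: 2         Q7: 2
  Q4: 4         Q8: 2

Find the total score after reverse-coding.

23

Apply reverse scoring (on a 1–4 scale, reversed = 5 − raw):
  item 2: 5 − 3 = 2
  item 5: 5 − 2 = 3
  item 8: 5 − 2 = 3
Scored items: 4, 2, 2, 4, 3, 3, 2, 3
Total = 4 + 2 + 2 + 4 + 3 + 3 + 2 + 3 = 23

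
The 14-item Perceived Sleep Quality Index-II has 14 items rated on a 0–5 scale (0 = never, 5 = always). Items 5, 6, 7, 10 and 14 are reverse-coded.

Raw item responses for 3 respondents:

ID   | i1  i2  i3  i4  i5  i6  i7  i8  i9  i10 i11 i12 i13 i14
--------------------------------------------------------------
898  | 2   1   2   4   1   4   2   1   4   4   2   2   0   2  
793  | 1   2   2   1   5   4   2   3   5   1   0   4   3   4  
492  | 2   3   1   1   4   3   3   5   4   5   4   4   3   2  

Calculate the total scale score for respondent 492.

35

Respondent 492 raw: 2, 3, 1, 1, 4, 3, 3, 5, 4, 5, 4, 4, 3, 2.
Reverse-coded (reversed = (0+5) − raw = 5 − raw):
  item 1: 2
  item 2: 3
  item 3: 1
  item 4: 1
  item 5: 5 − 4 = 1
  item 6: 5 − 3 = 2
  item 7: 5 − 3 = 2
  item 8: 5
  item 9: 4
  item 10: 5 − 5 = 0
  item 11: 4
  item 12: 4
  item 13: 3
  item 14: 5 − 2 = 3
Sum = 2 + 3 + 1 + 1 + 1 + 2 + 2 + 5 + 4 + 0 + 4 + 4 + 3 + 3 = 35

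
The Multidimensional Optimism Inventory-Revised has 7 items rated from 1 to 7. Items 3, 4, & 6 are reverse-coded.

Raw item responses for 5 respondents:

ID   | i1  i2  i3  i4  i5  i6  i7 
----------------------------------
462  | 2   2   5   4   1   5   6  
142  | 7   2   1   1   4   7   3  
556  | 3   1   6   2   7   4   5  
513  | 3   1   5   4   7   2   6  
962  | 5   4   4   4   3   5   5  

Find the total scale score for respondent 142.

31

Respondent 142 raw: 7, 2, 1, 1, 4, 7, 3.
Reverse-coded (on a 1–7 scale, reversed = 8 − raw):
  item 1: 7
  item 2: 2
  item 3: 8 − 1 = 7
  item 4: 8 − 1 = 7
  item 5: 4
  item 6: 8 − 7 = 1
  item 7: 3
Sum = 7 + 2 + 7 + 7 + 4 + 1 + 3 = 31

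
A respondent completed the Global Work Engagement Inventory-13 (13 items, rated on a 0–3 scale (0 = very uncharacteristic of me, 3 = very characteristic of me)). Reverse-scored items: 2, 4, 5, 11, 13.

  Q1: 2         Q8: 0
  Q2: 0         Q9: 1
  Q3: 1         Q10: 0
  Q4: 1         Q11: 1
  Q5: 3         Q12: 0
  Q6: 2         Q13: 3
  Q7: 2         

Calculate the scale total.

Reverse-coded items (on a 0–3 scale, reversed = 3 − raw):
  item 2: 3 − 0 = 3
  item 4: 3 − 1 = 2
  item 5: 3 − 3 = 0
  item 11: 3 − 1 = 2
  item 13: 3 − 3 = 0
Scored items: 2, 3, 1, 2, 0, 2, 2, 0, 1, 0, 2, 0, 0
Total = 2 + 3 + 1 + 2 + 0 + 2 + 2 + 0 + 1 + 0 + 2 + 0 + 0 = 15

15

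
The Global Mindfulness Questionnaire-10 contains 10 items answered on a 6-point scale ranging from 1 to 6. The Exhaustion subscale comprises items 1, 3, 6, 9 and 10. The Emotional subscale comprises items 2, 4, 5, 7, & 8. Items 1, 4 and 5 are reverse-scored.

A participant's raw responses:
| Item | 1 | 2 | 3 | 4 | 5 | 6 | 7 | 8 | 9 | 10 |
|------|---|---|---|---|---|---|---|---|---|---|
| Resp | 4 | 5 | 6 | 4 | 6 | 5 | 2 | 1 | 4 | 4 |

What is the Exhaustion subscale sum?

22

Exhaustion items: 1, 3, 6, 9, 10.
Of these, item 1 is reverse-scored; reversed = (1+6) − raw = 7 − raw.
  item 1: 7 − 4 = 3
  item 3: 6
  item 6: 5
  item 9: 4
  item 10: 4
Sum = 3 + 6 + 5 + 4 + 4 = 22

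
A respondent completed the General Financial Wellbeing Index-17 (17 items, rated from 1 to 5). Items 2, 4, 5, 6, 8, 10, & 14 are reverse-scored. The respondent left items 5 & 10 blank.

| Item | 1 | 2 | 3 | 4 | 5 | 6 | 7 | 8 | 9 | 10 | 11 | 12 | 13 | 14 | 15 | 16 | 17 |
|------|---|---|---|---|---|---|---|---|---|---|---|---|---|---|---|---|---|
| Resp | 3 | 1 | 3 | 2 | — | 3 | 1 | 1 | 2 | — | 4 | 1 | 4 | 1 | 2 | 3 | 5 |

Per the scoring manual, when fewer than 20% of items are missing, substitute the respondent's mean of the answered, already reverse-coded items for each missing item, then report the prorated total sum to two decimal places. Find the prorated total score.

Reverse-coded (reverse-coded value = 6 − response):
  item 2: 6 − 1 = 5
  item 4: 6 − 2 = 4
  item 6: 6 − 3 = 3
  item 8: 6 − 1 = 5
  item 14: 6 − 1 = 5
Completed scored items (15 of 17): 3, 5, 3, 4, 3, 1, 5, 2, 4, 1, 4, 5, 2, 3, 5; sum = 50.
Person mean = 50 / 15 ≈ 3.3333
Prorated total = (50 / 15) × 17 = 56.67 (to 2 dp)

56.67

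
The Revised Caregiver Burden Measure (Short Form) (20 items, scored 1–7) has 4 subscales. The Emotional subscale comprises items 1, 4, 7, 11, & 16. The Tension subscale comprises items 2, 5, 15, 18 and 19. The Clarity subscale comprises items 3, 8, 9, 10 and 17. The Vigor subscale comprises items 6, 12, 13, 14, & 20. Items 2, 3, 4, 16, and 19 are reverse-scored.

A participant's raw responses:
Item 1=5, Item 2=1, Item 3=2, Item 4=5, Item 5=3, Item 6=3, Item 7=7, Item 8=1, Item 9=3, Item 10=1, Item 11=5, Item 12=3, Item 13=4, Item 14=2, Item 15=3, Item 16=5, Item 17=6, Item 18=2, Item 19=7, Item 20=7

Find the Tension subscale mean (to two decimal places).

3.20

Tension items: 2, 5, 15, 18, 19.
Of these, items 2 & 19 are reverse-scored; reverse-coded value = 8 − response.
  item 2: 8 − 1 = 7
  item 5: 3
  item 15: 3
  item 18: 2
  item 19: 8 − 7 = 1
Sum = 7 + 3 + 3 + 2 + 1 = 16
Mean = 16 / 5 = 3.20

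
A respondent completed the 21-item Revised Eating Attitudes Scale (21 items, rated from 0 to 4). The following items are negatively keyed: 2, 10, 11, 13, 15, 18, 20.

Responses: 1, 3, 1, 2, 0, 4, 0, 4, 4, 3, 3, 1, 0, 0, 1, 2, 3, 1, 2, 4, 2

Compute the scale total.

39

Reversing items 2, 10, 11, 13, 15, 18, & 20 with 4 − raw:
Total = 1 + (4−3) + 1 + 2 + 0 + 4 + 0 + 4 + 4 + (4−3) + (4−3) + 1 + (4−0) + 0 + (4−1) + 2 + 3 + (4−1) + 2 + (4−4) + 2
      = 1 + 1 + 1 + 2 + 0 + 4 + 0 + 4 + 4 + 1 + 1 + 1 + 4 + 0 + 3 + 2 + 3 + 3 + 2 + 0 + 2 = 39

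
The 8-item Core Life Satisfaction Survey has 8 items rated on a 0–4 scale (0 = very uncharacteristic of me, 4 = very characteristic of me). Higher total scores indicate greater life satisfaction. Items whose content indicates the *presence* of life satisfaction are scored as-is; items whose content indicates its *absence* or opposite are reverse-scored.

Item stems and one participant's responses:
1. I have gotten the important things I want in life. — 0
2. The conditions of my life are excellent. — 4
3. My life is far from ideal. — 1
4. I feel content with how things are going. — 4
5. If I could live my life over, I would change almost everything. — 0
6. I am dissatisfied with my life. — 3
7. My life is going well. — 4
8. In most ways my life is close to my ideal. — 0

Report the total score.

Items 3, 5, 6 describe the absence/opposite of life satisfaction → reverse-score.
reversed = (0+4) − raw = 4 − raw.
  item 1: 0
  item 2: 4
  item 3: 4 − 1 = 3
  item 4: 4
  item 5: 4 − 0 = 4
  item 6: 4 − 3 = 1
  item 7: 4
  item 8: 0
Total = 0 + 4 + 3 + 4 + 4 + 1 + 4 + 0 = 20

20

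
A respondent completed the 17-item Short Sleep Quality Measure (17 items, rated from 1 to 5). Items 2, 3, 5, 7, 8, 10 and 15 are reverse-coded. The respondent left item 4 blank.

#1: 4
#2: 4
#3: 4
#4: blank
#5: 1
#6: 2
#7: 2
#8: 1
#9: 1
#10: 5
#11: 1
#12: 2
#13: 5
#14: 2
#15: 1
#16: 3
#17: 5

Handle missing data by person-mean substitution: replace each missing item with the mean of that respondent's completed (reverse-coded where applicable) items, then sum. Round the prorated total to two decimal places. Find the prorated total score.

52.06

Reverse-coded (on a 1–5 scale, reversed = 6 − raw):
  item 2: 6 − 4 = 2
  item 3: 6 − 4 = 2
  item 5: 6 − 1 = 5
  item 7: 6 − 2 = 4
  item 8: 6 − 1 = 5
  item 10: 6 − 5 = 1
  item 15: 6 − 1 = 5
Completed scored items (16 of 17): 4, 2, 2, 5, 2, 4, 5, 1, 1, 1, 2, 5, 2, 5, 3, 5; sum = 49.
Person mean = 49 / 16 ≈ 3.0625
Prorated total = (49 / 16) × 17 = 52.06 (to 2 dp)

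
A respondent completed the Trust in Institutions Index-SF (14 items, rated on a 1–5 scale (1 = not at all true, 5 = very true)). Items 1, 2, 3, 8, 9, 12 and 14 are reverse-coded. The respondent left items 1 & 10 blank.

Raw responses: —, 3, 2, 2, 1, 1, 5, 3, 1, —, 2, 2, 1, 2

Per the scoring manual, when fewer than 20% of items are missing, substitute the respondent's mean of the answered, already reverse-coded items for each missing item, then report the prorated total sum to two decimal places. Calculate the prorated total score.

Reverse-coded (reverse-coded value = 6 − response):
  item 2: 6 − 3 = 3
  item 3: 6 − 2 = 4
  item 8: 6 − 3 = 3
  item 9: 6 − 1 = 5
  item 12: 6 − 2 = 4
  item 14: 6 − 2 = 4
Completed scored items (12 of 14): 3, 4, 2, 1, 1, 5, 3, 5, 2, 4, 1, 4; sum = 35.
Person mean = 35 / 12 ≈ 2.9167
Prorated total = (35 / 12) × 14 = 40.83 (to 2 dp)

40.83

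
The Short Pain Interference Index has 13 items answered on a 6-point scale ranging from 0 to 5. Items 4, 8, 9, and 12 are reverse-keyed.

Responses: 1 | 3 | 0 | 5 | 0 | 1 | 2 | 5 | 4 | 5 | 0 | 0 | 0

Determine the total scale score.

18

Reverse-keyed items use 5 − raw:
  item 4: 5 − 5 = 0
  item 8: 5 − 5 = 0
  item 9: 5 − 4 = 1
  item 12: 5 − 0 = 5
Scored responses: 1, 3, 0, 0, 0, 1, 2, 0, 1, 5, 0, 5, 0
Total = 1 + 3 + 0 + 0 + 0 + 1 + 2 + 0 + 1 + 5 + 0 + 5 + 0 = 18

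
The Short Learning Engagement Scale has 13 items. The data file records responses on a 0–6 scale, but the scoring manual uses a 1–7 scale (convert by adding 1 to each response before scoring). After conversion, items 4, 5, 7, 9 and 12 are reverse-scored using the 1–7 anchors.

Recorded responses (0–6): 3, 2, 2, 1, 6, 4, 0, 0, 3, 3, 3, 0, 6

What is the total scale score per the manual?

56

Convert to 1–7: 4, 3, 3, 2, 7, 5, 1, 1, 4, 4, 4, 1, 7
Reverse-coded (on a 1–7 scale, reversed = 8 − raw):
  item 4: 8 − 2 = 6
  item 5: 8 − 7 = 1
  item 7: 8 − 1 = 7
  item 9: 8 − 4 = 4
  item 12: 8 − 1 = 7
Scored: 4, 3, 3, 6, 1, 5, 7, 1, 4, 4, 4, 7, 7
Total = 56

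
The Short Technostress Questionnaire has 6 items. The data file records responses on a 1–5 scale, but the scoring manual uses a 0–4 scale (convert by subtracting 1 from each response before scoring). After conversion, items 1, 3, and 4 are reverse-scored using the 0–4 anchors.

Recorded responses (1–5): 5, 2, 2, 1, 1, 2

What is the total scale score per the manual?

9

Convert to 0–4: 4, 1, 1, 0, 0, 1
Reverse-coded (on a 0–4 scale, reversed = 4 − raw):
  item 1: 4 − 4 = 0
  item 3: 4 − 1 = 3
  item 4: 4 − 0 = 4
Scored: 0, 1, 3, 4, 0, 1
Total = 9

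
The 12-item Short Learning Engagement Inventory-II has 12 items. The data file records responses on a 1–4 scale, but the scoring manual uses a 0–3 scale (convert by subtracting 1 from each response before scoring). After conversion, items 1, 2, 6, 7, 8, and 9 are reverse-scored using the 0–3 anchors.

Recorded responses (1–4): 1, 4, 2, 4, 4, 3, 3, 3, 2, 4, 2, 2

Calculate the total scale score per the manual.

20

Convert to 0–3: 0, 3, 1, 3, 3, 2, 2, 2, 1, 3, 1, 1
Reverse-coded (reversed = (0+3) − raw = 3 − raw):
  item 1: 3 − 0 = 3
  item 2: 3 − 3 = 0
  item 6: 3 − 2 = 1
  item 7: 3 − 2 = 1
  item 8: 3 − 2 = 1
  item 9: 3 − 1 = 2
Scored: 3, 0, 1, 3, 3, 1, 1, 1, 2, 3, 1, 1
Total = 20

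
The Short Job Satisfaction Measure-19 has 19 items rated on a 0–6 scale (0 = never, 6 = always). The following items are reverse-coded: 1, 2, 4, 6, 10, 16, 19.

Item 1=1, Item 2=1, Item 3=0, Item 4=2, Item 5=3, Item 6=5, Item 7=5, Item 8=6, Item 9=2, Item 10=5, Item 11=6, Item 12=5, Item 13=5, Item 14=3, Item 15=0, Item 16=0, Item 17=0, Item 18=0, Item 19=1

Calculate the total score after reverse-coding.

62

Reverse-coded items (reverse-coded value = 6 − response):
  item 1: 6 − 1 = 5
  item 2: 6 − 1 = 5
  item 4: 6 − 2 = 4
  item 6: 6 − 5 = 1
  item 10: 6 − 5 = 1
  item 16: 6 − 0 = 6
  item 19: 6 − 1 = 5
Scored responses: 5, 5, 0, 4, 3, 1, 5, 6, 2, 1, 6, 5, 5, 3, 0, 6, 0, 0, 5
Total = 5 + 5 + 0 + 4 + 3 + 1 + 5 + 6 + 2 + 1 + 6 + 5 + 5 + 3 + 0 + 6 + 0 + 0 + 5 = 62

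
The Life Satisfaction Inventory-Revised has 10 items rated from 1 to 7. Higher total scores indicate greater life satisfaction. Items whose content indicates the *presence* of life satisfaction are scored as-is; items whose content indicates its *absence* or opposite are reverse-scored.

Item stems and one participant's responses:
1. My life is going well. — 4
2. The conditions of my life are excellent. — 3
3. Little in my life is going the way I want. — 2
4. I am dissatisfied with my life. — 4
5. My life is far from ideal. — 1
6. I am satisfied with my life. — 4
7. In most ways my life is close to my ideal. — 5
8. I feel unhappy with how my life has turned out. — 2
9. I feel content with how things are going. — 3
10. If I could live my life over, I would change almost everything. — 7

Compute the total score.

43

Items 3, 4, 5, 8, 10 describe the absence/opposite of life satisfaction → reverse-score.
on a 1–7 scale, reversed = 8 − raw.
  item 1: 4
  item 2: 3
  item 3: 8 − 2 = 6
  item 4: 8 − 4 = 4
  item 5: 8 − 1 = 7
  item 6: 4
  item 7: 5
  item 8: 8 − 2 = 6
  item 9: 3
  item 10: 8 − 7 = 1
Total = 4 + 3 + 6 + 4 + 7 + 4 + 5 + 6 + 3 + 1 = 43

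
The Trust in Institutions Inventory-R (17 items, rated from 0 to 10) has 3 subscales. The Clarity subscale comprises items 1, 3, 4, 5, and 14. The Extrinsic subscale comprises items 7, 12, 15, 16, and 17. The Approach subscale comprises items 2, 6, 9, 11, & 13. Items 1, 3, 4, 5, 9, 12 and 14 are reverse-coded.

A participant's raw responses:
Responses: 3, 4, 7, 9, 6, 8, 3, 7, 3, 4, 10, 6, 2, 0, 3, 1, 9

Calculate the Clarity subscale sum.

25

Clarity items: 1, 3, 4, 5, 14.
Of these, items 1, 3, 4, 5, and 14 are reverse-coded; on a 0–10 scale, reversed = 10 − raw.
  item 1: 10 − 3 = 7
  item 3: 10 − 7 = 3
  item 4: 10 − 9 = 1
  item 5: 10 − 6 = 4
  item 14: 10 − 0 = 10
Sum = 7 + 3 + 1 + 4 + 10 = 25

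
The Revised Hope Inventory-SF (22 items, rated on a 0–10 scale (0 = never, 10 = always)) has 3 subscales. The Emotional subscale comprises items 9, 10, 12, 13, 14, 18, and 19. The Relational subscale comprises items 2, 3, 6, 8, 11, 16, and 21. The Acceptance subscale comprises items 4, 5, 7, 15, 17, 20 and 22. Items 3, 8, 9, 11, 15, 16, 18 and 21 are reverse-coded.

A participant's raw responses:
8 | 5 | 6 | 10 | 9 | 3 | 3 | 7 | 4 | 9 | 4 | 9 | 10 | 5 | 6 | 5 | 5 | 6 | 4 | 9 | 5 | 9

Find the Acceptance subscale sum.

Acceptance items: 4, 5, 7, 15, 17, 20, 22.
Of these, item 15 is reverse-coded; reverse-coded value = 10 − response.
  item 4: 10
  item 5: 9
  item 7: 3
  item 15: 10 − 6 = 4
  item 17: 5
  item 20: 9
  item 22: 9
Sum = 10 + 9 + 3 + 4 + 5 + 9 + 9 = 49

49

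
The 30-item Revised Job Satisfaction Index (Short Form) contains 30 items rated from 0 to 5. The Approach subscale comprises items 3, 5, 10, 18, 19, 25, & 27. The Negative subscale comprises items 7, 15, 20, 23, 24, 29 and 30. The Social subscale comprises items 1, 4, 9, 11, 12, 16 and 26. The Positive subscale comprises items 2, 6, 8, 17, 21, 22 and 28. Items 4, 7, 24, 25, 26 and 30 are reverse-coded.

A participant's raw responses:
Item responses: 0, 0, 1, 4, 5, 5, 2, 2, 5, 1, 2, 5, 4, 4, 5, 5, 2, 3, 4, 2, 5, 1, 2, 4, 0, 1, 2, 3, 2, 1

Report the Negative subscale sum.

Negative items: 7, 15, 20, 23, 24, 29, 30.
Of these, items 7, 24 and 30 are reverse-coded; reverse-coded value = 5 − response.
  item 7: 5 − 2 = 3
  item 15: 5
  item 20: 2
  item 23: 2
  item 24: 5 − 4 = 1
  item 29: 2
  item 30: 5 − 1 = 4
Sum = 3 + 5 + 2 + 2 + 1 + 2 + 4 = 19

19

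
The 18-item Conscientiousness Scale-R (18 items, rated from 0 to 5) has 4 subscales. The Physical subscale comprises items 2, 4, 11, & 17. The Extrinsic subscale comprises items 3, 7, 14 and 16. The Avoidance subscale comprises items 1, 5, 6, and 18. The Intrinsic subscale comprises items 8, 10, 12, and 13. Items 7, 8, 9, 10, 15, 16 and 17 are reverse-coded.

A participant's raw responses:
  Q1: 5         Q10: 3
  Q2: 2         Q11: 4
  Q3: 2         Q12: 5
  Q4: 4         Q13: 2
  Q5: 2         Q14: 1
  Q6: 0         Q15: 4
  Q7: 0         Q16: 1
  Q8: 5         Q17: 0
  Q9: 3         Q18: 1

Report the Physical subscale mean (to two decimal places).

3.75

Physical items: 2, 4, 11, 17.
Of these, item 17 is reverse-coded; reverse-coded value = 5 − response.
  item 2: 2
  item 4: 4
  item 11: 4
  item 17: 5 − 0 = 5
Sum = 2 + 4 + 4 + 5 = 15
Mean = 15 / 4 = 3.75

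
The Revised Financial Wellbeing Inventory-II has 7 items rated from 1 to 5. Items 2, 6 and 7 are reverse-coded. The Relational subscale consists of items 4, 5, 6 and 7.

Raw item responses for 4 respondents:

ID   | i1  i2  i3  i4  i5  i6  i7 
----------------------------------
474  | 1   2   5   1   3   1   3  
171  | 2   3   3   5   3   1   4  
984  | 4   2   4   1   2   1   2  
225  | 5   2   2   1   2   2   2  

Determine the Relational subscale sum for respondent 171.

Respondent 171 raw: 2, 3, 3, 5, 3, 1, 4.
Relational items: 4, 5, 6, 7.
Reverse-coded (reversed = (1+5) − raw = 6 − raw):
  item 4: 5
  item 5: 3
  item 6: 6 − 1 = 5
  item 7: 6 − 4 = 2
Sum = 5 + 3 + 5 + 2 = 15

15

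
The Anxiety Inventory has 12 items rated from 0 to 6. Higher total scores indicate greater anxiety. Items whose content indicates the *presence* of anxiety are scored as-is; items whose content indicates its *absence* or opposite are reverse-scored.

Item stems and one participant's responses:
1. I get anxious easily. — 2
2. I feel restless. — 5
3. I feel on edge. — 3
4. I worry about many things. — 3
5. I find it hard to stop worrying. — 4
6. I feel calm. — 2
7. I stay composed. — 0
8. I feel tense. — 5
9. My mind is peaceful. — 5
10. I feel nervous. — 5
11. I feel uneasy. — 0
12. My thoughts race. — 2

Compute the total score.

40

Items 6, 7, 9 describe the absence/opposite of anxiety → reverse-score.
reverse-coded value = 6 − response.
  item 1: 2
  item 2: 5
  item 3: 3
  item 4: 3
  item 5: 4
  item 6: 6 − 2 = 4
  item 7: 6 − 0 = 6
  item 8: 5
  item 9: 6 − 5 = 1
  item 10: 5
  item 11: 0
  item 12: 2
Total = 2 + 5 + 3 + 3 + 4 + 4 + 6 + 5 + 1 + 5 + 0 + 2 = 40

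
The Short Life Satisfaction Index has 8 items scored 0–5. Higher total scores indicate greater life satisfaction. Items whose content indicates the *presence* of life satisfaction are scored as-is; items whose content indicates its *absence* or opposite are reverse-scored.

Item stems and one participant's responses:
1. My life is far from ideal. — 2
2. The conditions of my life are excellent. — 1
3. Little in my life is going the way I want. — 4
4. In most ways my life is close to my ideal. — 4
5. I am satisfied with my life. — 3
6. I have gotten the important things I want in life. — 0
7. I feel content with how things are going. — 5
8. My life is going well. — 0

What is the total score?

17

Items 1, 3 describe the absence/opposite of life satisfaction → reverse-score.
reverse-coded value = 5 − response.
  item 1: 5 − 2 = 3
  item 2: 1
  item 3: 5 − 4 = 1
  item 4: 4
  item 5: 3
  item 6: 0
  item 7: 5
  item 8: 0
Total = 3 + 1 + 1 + 4 + 3 + 0 + 5 + 0 = 17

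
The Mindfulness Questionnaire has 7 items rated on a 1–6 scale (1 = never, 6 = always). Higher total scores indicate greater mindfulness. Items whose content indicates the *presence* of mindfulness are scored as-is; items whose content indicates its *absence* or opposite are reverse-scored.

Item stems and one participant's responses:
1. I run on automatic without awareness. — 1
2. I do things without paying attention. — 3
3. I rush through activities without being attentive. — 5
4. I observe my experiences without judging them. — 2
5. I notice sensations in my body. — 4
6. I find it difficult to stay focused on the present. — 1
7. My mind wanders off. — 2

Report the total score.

Items 1, 2, 3, 6, 7 describe the absence/opposite of mindfulness → reverse-score.
reversed = (1+6) − raw = 7 − raw.
  item 1: 7 − 1 = 6
  item 2: 7 − 3 = 4
  item 3: 7 − 5 = 2
  item 4: 2
  item 5: 4
  item 6: 7 − 1 = 6
  item 7: 7 − 2 = 5
Total = 6 + 4 + 2 + 2 + 4 + 6 + 5 = 29

29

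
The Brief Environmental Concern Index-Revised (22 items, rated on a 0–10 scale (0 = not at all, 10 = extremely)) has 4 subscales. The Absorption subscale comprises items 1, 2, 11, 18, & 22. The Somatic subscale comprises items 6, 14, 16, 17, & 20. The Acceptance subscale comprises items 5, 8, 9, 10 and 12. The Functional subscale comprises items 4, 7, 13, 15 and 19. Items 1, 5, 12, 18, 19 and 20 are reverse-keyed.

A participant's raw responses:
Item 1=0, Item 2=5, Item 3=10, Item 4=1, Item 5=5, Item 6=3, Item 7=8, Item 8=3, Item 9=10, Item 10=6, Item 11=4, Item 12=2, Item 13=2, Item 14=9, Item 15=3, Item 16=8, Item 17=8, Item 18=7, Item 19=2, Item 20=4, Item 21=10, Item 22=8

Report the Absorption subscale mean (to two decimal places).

6.00

Absorption items: 1, 2, 11, 18, 22.
Of these, items 1 and 18 are reverse-keyed; reversed = (0+10) − raw = 10 − raw.
  item 1: 10 − 0 = 10
  item 2: 5
  item 11: 4
  item 18: 10 − 7 = 3
  item 22: 8
Sum = 10 + 5 + 4 + 3 + 8 = 30
Mean = 30 / 5 = 6.00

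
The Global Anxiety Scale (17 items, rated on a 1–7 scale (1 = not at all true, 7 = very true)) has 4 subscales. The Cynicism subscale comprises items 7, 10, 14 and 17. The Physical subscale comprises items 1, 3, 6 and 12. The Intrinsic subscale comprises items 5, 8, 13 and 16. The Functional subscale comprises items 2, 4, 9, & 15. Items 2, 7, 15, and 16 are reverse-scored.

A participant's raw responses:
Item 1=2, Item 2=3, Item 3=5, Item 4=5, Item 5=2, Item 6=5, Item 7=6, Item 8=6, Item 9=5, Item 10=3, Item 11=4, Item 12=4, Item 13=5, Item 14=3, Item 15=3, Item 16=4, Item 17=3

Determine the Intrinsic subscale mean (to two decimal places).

Intrinsic items: 5, 8, 13, 16.
Of these, item 16 is reverse-scored; reverse-coded value = 8 − response.
  item 5: 2
  item 8: 6
  item 13: 5
  item 16: 8 − 4 = 4
Sum = 2 + 6 + 5 + 4 = 17
Mean = 17 / 4 = 4.25

4.25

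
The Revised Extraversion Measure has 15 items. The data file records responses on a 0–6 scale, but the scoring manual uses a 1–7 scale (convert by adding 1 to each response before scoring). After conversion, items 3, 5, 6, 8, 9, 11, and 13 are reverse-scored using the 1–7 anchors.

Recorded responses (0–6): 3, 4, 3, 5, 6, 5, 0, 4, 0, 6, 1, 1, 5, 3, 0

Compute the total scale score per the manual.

55

Convert to 1–7: 4, 5, 4, 6, 7, 6, 1, 5, 1, 7, 2, 2, 6, 4, 1
Reverse-coded (reversed = (1+7) − raw = 8 − raw):
  item 3: 8 − 4 = 4
  item 5: 8 − 7 = 1
  item 6: 8 − 6 = 2
  item 8: 8 − 5 = 3
  item 9: 8 − 1 = 7
  item 11: 8 − 2 = 6
  item 13: 8 − 6 = 2
Scored: 4, 5, 4, 6, 1, 2, 1, 3, 7, 7, 6, 2, 2, 4, 1
Total = 55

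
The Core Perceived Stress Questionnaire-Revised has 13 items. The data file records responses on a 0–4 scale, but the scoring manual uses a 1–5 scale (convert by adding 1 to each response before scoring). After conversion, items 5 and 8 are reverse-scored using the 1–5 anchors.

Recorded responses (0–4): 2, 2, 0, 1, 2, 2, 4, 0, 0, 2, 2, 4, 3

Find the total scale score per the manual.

Convert to 1–5: 3, 3, 1, 2, 3, 3, 5, 1, 1, 3, 3, 5, 4
Reverse-coded (reversed = (1+5) − raw = 6 − raw):
  item 5: 6 − 3 = 3
  item 8: 6 − 1 = 5
Scored: 3, 3, 1, 2, 3, 3, 5, 5, 1, 3, 3, 5, 4
Total = 41

41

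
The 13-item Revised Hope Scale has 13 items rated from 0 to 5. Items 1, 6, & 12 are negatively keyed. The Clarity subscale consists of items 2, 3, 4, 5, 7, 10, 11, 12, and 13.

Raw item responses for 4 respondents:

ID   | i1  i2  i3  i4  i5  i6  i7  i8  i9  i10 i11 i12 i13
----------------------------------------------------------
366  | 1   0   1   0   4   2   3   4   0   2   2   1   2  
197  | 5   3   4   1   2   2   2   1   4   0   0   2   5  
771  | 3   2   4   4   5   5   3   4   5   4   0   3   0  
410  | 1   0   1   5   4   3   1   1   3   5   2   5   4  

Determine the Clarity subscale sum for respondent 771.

Respondent 771 raw: 3, 2, 4, 4, 5, 5, 3, 4, 5, 4, 0, 3, 0.
Clarity items: 2, 3, 4, 5, 7, 10, 11, 12, 13.
Reverse-coded (reversed = (0+5) − raw = 5 − raw):
  item 2: 2
  item 3: 4
  item 4: 4
  item 5: 5
  item 7: 3
  item 10: 4
  item 11: 0
  item 12: 5 − 3 = 2
  item 13: 0
Sum = 2 + 4 + 4 + 5 + 3 + 4 + 0 + 2 + 0 = 24

24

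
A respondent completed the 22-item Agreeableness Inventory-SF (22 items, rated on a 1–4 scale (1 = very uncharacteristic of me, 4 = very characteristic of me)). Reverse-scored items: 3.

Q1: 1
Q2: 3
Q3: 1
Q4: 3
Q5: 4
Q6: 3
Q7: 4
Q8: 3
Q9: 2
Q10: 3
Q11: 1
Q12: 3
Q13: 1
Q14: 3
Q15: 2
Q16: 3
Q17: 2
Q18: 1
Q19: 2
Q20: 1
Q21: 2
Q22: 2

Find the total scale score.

53

Reverse-coded items (reverse-coded value = 5 − response):
  item 3: 5 − 1 = 4
Scored items: 1, 3, 4, 3, 4, 3, 4, 3, 2, 3, 1, 3, 1, 3, 2, 3, 2, 1, 2, 1, 2, 2
Total = 1 + 3 + 4 + 3 + 4 + 3 + 4 + 3 + 2 + 3 + 1 + 3 + 1 + 3 + 2 + 3 + 2 + 1 + 2 + 1 + 2 + 2 = 53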